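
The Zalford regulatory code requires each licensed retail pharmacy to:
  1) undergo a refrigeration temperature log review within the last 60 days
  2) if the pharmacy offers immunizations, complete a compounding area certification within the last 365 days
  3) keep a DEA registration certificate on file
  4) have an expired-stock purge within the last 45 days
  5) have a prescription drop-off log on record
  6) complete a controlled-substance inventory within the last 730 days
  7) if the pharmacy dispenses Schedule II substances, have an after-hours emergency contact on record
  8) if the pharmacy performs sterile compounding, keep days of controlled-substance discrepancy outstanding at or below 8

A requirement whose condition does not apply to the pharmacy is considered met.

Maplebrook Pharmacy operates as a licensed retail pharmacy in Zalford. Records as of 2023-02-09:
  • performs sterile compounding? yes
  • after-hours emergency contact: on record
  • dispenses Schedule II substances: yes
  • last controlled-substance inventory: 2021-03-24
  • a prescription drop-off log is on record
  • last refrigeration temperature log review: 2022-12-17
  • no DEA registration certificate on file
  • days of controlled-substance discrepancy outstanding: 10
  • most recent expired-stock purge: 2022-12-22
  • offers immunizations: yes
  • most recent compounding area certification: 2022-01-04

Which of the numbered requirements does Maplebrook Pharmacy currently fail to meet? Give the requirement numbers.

2, 3, 4, 8

1. refrigeration temperature log review 54 days ago vs limit 60 → met
2. condition 'offers immunizations' holds; compounding area certification 401 days ago vs limit 365 → not met
3. DEA registration certificate absent → not met
4. expired-stock purge 49 days ago vs limit 45 → not met
5. prescription drop-off log present → met
6. controlled-substance inventory 687 days ago vs limit 730 → met
7. condition 'dispenses Schedule II substances' holds; after-hours emergency contact present → met
8. condition 'performs sterile compounding' holds; days of controlled-substance discrepancy outstanding 10 > 8 → not met
Not met: 2, 3, 4, 8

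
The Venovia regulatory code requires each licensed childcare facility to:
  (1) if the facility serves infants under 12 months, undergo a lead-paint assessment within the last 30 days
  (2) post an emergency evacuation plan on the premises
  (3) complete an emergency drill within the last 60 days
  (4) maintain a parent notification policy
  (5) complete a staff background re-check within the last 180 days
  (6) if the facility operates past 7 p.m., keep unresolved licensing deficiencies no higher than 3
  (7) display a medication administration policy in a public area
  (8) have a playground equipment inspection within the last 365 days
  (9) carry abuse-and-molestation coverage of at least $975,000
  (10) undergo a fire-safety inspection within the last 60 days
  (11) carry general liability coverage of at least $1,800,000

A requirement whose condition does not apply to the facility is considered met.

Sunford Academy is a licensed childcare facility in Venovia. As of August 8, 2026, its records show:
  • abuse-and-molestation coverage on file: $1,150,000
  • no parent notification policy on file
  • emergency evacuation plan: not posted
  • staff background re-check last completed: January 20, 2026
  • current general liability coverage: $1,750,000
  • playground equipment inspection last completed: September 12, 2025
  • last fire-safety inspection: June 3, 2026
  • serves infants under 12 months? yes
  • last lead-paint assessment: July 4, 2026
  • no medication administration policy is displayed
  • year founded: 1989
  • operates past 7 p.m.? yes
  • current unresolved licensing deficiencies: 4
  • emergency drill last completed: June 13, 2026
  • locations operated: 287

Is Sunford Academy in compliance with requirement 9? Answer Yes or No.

Yes

9. abuse-and-molestation coverage $1,150,000 ≥ $975,000 → met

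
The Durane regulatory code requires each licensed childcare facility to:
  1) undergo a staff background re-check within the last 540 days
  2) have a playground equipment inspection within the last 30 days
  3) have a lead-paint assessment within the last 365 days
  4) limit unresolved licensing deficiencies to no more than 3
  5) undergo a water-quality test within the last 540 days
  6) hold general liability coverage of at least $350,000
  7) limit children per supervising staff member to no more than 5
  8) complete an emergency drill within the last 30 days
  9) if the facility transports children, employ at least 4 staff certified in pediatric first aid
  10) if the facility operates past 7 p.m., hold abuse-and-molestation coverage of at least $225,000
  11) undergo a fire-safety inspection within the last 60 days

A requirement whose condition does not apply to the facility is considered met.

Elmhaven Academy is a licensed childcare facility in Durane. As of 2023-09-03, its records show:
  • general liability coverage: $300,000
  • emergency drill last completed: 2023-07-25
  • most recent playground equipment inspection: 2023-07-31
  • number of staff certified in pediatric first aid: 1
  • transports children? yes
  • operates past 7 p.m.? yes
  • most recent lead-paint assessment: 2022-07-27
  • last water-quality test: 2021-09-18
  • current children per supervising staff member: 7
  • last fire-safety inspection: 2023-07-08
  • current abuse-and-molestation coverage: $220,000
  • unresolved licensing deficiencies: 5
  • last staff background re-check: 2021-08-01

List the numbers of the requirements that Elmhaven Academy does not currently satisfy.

1. staff background re-check 763 days ago vs limit 540 → not met
2. playground equipment inspection 34 days ago vs limit 30 → not met
3. lead-paint assessment 403 days ago vs limit 365 → not met
4. unresolved licensing deficiencies 5 > 3 → not met
5. water-quality test 715 days ago vs limit 540 → not met
6. general liability coverage $300,000 < $350,000 → not met
7. children per supervising staff member 7 > 5 → not met
8. emergency drill 40 days ago vs limit 30 → not met
9. condition 'transports children' holds; staff certified in pediatric first aid 1 < 4 → not met
10. condition 'operates past 7 p.m.' holds; abuse-and-molestation coverage $220,000 < $225,000 → not met
11. fire-safety inspection 57 days ago vs limit 60 → met
Not met: 1, 2, 3, 4, 5, 6, 7, 8, 9, 10

1, 2, 3, 4, 5, 6, 7, 8, 9, 10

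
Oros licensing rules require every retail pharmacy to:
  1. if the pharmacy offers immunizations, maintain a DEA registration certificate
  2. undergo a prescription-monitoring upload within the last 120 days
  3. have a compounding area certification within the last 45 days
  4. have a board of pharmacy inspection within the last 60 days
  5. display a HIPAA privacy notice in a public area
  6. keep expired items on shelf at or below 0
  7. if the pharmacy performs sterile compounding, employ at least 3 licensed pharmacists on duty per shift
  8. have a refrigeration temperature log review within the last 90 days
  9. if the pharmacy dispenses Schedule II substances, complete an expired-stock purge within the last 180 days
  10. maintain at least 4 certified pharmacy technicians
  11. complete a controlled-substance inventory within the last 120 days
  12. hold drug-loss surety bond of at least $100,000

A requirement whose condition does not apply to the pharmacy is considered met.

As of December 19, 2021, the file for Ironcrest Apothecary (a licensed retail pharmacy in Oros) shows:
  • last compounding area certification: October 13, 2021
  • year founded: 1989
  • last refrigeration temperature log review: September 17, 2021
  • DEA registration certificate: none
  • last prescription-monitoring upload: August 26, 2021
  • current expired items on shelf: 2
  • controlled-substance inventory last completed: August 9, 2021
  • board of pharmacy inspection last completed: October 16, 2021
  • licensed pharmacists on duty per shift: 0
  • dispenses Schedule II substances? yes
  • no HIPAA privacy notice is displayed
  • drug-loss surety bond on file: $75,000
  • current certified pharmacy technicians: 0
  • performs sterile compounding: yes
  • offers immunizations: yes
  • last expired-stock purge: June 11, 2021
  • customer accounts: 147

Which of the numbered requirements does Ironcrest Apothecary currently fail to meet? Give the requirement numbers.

1. condition 'offers immunizations' holds; DEA registration certificate absent → not met
2. prescription-monitoring upload 115 days ago vs limit 120 → met
3. compounding area certification 67 days ago vs limit 45 → not met
4. board of pharmacy inspection 64 days ago vs limit 60 → not met
5. HIPAA privacy notice absent → not met
6. expired items on shelf 2 > 0 → not met
7. condition 'performs sterile compounding' holds; licensed pharmacists on duty per shift 0 < 3 → not met
8. refrigeration temperature log review 93 days ago vs limit 90 → not met
9. condition 'dispenses Schedule II substances' holds; expired-stock purge 191 days ago vs limit 180 → not met
10. certified pharmacy technicians 0 < 4 → not met
11. controlled-substance inventory 132 days ago vs limit 120 → not met
12. drug-loss surety bond $75,000 < $100,000 → not met
Not met: 1, 3, 4, 5, 6, 7, 8, 9, 10, 11, 12

1, 3, 4, 5, 6, 7, 8, 9, 10, 11, 12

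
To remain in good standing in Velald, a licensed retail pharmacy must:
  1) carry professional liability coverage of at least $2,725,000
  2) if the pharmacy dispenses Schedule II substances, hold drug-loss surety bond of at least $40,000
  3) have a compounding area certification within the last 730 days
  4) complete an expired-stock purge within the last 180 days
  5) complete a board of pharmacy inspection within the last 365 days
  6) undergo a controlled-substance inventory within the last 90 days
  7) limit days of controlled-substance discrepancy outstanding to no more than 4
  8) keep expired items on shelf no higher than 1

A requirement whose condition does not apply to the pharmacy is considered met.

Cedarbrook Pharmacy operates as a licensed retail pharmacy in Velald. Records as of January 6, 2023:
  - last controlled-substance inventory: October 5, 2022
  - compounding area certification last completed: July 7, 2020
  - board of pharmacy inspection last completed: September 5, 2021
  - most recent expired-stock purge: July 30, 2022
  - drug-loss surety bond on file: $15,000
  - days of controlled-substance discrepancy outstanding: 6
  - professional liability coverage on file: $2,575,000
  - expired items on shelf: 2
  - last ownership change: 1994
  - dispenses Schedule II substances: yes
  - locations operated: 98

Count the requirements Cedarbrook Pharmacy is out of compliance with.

1. professional liability coverage $2,575,000 < $2,725,000 → not met
2. condition 'dispenses Schedule II substances' holds; drug-loss surety bond $15,000 < $40,000 → not met
3. compounding area certification 913 days ago vs limit 730 → not met
4. expired-stock purge 160 days ago vs limit 180 → met
5. board of pharmacy inspection 488 days ago vs limit 365 → not met
6. controlled-substance inventory 93 days ago vs limit 90 → not met
7. days of controlled-substance discrepancy outstanding 6 > 4 → not met
8. expired items on shelf 2 > 1 → not met
Not met: 7 of 8

7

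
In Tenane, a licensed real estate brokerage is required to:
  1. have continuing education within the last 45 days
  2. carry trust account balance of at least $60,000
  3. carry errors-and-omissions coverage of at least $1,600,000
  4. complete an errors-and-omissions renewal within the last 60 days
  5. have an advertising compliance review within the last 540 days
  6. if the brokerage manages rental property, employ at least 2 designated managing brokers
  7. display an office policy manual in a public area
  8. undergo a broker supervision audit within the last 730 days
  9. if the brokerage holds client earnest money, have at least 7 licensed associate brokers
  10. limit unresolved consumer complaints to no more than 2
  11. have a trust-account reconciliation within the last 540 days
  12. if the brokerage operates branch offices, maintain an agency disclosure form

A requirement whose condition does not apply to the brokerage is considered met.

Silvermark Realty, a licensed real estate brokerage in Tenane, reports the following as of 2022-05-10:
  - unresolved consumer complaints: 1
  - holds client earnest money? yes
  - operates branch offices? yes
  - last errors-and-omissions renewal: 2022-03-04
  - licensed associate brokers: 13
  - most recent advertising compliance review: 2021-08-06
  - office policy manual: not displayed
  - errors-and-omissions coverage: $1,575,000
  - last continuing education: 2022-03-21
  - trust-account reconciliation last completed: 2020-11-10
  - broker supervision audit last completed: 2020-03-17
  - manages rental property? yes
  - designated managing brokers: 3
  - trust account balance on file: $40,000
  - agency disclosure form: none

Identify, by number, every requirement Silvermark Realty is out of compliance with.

1. continuing education 50 days ago vs limit 45 → not met
2. trust account balance $40,000 < $60,000 → not met
3. errors-and-omissions coverage $1,575,000 < $1,600,000 → not met
4. errors-and-omissions renewal 67 days ago vs limit 60 → not met
5. advertising compliance review 277 days ago vs limit 540 → met
6. condition 'manages rental property' holds; designated managing brokers 3 ≥ 2 → met
7. office policy manual absent → not met
8. broker supervision audit 784 days ago vs limit 730 → not met
9. condition 'holds client earnest money' holds; licensed associate brokers 13 ≥ 7 → met
10. unresolved consumer complaints 1 ≤ 2 → met
11. trust-account reconciliation 546 days ago vs limit 540 → not met
12. condition 'operates branch offices' holds; agency disclosure form absent → not met
Not met: 1, 2, 3, 4, 7, 8, 11, 12

1, 2, 3, 4, 7, 8, 11, 12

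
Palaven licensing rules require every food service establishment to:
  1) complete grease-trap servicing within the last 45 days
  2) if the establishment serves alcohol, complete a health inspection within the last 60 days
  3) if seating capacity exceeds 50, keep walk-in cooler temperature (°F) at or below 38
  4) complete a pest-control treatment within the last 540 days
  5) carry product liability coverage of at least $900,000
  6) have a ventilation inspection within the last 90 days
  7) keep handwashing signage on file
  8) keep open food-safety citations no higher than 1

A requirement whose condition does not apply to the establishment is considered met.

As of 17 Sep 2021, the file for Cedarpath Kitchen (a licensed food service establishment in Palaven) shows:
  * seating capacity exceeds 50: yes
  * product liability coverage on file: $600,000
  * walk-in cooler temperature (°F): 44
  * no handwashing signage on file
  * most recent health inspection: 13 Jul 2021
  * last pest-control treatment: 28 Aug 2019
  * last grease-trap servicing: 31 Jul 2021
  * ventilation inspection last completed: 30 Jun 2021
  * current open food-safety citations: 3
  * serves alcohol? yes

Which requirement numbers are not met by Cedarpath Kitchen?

1, 2, 3, 4, 5, 7, 8

1. grease-trap servicing 48 days ago vs limit 45 → not met
2. condition 'serves alcohol' holds; health inspection 66 days ago vs limit 60 → not met
3. condition 'seating capacity exceeds 50' holds; walk-in cooler temperature (°F) 44 > 38 → not met
4. pest-control treatment 751 days ago vs limit 540 → not met
5. product liability coverage $600,000 < $900,000 → not met
6. ventilation inspection 79 days ago vs limit 90 → met
7. handwashing signage absent → not met
8. open food-safety citations 3 > 1 → not met
Not met: 1, 2, 3, 4, 5, 7, 8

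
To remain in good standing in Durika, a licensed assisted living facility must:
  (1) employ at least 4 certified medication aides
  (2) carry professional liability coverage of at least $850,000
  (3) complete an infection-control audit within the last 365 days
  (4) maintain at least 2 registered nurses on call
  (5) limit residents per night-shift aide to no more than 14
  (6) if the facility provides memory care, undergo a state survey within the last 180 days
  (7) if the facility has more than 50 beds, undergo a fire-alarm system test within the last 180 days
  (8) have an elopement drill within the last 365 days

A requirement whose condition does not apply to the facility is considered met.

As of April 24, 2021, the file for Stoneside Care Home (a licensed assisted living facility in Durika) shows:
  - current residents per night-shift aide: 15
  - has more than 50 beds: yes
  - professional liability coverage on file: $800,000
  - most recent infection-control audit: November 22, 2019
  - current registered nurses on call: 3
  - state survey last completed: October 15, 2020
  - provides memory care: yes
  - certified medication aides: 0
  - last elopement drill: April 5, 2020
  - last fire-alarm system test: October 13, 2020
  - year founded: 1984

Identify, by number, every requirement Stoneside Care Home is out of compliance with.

1. certified medication aides 0 < 4 → not met
2. professional liability coverage $800,000 < $850,000 → not met
3. infection-control audit 519 days ago vs limit 365 → not met
4. registered nurses on call 3 ≥ 2 → met
5. residents per night-shift aide 15 > 14 → not met
6. condition 'provides memory care' holds; state survey 191 days ago vs limit 180 → not met
7. condition 'has more than 50 beds' holds; fire-alarm system test 193 days ago vs limit 180 → not met
8. elopement drill 384 days ago vs limit 365 → not met
Not met: 1, 2, 3, 5, 6, 7, 8

1, 2, 3, 5, 6, 7, 8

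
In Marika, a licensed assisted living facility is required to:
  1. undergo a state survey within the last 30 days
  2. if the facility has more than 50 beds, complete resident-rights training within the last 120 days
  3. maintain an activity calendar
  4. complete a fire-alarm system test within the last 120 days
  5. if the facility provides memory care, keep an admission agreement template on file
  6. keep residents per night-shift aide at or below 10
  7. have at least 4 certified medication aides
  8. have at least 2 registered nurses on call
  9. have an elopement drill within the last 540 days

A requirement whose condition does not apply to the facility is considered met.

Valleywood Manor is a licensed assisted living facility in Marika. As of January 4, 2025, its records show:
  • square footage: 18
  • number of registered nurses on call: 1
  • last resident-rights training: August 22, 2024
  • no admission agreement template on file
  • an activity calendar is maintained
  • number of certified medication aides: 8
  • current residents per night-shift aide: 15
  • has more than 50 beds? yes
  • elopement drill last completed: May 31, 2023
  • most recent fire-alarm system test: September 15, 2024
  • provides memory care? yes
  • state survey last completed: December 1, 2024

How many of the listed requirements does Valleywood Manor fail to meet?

6

1. state survey 34 days ago vs limit 30 → not met
2. condition 'has more than 50 beds' holds; resident-rights training 135 days ago vs limit 120 → not met
3. activity calendar present → met
4. fire-alarm system test 111 days ago vs limit 120 → met
5. condition 'provides memory care' holds; admission agreement template absent → not met
6. residents per night-shift aide 15 > 10 → not met
7. certified medication aides 8 ≥ 4 → met
8. registered nurses on call 1 < 2 → not met
9. elopement drill 584 days ago vs limit 540 → not met
Not met: 6 of 9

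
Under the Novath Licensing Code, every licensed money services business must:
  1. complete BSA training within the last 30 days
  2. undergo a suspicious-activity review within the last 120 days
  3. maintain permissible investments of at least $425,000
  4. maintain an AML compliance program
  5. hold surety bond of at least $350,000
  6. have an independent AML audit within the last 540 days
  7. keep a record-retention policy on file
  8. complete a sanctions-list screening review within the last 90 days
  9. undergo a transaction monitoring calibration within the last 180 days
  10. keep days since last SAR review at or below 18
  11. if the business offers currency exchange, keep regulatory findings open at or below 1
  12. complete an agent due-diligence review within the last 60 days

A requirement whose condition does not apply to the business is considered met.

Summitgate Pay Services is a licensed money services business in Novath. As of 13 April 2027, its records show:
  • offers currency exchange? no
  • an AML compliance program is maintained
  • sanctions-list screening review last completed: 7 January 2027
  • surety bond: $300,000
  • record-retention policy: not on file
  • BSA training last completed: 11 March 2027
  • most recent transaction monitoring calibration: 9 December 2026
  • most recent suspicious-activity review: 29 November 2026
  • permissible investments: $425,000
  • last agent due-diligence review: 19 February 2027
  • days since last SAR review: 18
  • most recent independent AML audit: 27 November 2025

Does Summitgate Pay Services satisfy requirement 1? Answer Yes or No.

1. BSA training 33 days ago vs limit 30 → not met

No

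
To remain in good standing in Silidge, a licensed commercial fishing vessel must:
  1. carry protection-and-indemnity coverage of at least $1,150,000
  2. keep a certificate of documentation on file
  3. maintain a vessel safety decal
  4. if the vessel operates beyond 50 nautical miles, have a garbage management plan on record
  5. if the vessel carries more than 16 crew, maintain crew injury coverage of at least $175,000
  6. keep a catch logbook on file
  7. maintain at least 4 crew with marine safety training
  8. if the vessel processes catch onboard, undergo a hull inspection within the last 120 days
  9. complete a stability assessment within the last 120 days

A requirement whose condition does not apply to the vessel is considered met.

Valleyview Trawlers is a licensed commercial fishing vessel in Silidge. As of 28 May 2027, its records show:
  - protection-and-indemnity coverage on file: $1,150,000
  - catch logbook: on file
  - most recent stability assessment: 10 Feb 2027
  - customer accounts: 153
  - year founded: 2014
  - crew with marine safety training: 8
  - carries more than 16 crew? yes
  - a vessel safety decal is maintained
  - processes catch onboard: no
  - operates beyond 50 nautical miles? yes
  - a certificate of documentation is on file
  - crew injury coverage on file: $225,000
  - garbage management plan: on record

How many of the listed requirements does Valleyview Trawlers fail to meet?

1. protection-and-indemnity coverage $1,150,000 ≥ $1,150,000 → met
2. certificate of documentation present → met
3. vessel safety decal present → met
4. condition 'operates beyond 50 nautical miles' holds; garbage management plan present → met
5. condition 'carries more than 16 crew' holds; crew injury coverage $225,000 ≥ $175,000 → met
6. catch logbook present → met
7. crew with marine safety training 8 ≥ 4 → met
8. condition 'processes catch onboard' does not hold → requirement n/a → met
9. stability assessment 107 days ago vs limit 120 → met
Not met: 0 of 9

0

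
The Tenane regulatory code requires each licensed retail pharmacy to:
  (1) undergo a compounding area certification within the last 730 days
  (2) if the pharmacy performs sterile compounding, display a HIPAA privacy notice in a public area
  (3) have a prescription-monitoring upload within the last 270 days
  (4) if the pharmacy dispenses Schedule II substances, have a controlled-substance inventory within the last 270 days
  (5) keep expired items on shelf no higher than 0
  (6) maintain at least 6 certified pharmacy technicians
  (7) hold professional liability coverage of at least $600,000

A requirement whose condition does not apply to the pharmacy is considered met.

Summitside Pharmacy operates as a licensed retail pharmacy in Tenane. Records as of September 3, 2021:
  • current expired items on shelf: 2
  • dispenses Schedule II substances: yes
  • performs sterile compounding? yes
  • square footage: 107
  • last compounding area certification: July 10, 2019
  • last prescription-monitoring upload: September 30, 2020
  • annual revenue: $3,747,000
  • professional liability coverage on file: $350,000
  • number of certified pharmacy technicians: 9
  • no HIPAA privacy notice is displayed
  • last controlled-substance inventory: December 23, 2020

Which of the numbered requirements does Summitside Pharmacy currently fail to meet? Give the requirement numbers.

1, 2, 3, 5, 7

1. compounding area certification 786 days ago vs limit 730 → not met
2. condition 'performs sterile compounding' holds; HIPAA privacy notice absent → not met
3. prescription-monitoring upload 338 days ago vs limit 270 → not met
4. condition 'dispenses Schedule II substances' holds; controlled-substance inventory 254 days ago vs limit 270 → met
5. expired items on shelf 2 > 0 → not met
6. certified pharmacy technicians 9 ≥ 6 → met
7. professional liability coverage $350,000 < $600,000 → not met
Not met: 1, 2, 3, 5, 7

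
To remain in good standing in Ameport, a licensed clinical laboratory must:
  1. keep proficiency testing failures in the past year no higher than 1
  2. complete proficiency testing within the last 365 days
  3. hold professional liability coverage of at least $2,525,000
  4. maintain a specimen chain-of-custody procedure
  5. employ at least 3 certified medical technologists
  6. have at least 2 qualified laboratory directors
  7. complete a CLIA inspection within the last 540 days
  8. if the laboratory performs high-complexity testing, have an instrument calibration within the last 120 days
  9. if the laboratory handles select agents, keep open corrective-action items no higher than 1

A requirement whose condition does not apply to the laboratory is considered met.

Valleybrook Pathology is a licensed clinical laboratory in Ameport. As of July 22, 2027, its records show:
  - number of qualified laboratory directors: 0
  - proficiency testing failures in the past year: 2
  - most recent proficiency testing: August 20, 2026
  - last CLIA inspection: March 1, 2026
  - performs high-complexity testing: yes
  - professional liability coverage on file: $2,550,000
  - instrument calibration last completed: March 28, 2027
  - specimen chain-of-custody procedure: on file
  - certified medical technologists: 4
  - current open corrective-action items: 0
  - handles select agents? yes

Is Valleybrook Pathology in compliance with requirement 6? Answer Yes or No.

6. qualified laboratory directors 0 < 2 → not met

No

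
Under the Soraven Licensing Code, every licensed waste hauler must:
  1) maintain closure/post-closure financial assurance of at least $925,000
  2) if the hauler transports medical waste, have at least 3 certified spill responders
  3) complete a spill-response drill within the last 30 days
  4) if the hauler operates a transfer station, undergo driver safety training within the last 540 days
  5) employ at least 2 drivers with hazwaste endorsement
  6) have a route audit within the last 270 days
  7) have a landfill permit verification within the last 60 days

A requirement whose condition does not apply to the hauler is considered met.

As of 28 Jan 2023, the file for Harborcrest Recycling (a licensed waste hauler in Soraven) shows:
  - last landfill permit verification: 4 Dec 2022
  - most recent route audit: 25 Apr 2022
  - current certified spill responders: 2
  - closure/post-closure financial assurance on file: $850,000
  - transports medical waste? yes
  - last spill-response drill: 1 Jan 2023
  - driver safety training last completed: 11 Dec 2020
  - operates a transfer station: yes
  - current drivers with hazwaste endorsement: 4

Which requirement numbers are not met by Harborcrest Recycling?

1, 2, 4, 6

1. closure/post-closure financial assurance $850,000 < $925,000 → not met
2. condition 'transports medical waste' holds; certified spill responders 2 < 3 → not met
3. spill-response drill 27 days ago vs limit 30 → met
4. condition 'operates a transfer station' holds; driver safety training 778 days ago vs limit 540 → not met
5. drivers with hazwaste endorsement 4 ≥ 2 → met
6. route audit 278 days ago vs limit 270 → not met
7. landfill permit verification 55 days ago vs limit 60 → met
Not met: 1, 2, 4, 6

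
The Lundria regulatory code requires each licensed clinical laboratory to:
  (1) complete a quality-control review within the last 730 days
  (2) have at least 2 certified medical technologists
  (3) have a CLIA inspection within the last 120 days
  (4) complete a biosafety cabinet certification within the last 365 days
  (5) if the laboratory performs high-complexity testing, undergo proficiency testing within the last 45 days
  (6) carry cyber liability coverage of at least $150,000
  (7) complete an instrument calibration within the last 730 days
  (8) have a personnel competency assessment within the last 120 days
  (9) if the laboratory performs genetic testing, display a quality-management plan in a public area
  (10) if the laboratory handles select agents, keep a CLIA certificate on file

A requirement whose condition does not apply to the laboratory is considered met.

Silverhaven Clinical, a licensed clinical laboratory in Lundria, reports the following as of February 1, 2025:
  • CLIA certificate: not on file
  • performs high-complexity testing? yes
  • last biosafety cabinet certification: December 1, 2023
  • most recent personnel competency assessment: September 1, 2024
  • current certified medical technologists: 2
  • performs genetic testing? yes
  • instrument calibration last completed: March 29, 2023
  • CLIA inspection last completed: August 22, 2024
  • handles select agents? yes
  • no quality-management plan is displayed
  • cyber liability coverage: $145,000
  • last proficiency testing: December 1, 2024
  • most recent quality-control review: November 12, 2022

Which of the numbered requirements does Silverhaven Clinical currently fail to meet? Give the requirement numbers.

1, 3, 4, 5, 6, 8, 9, 10

1. quality-control review 812 days ago vs limit 730 → not met
2. certified medical technologists 2 ≥ 2 → met
3. CLIA inspection 163 days ago vs limit 120 → not met
4. biosafety cabinet certification 428 days ago vs limit 365 → not met
5. condition 'performs high-complexity testing' holds; proficiency testing 62 days ago vs limit 45 → not met
6. cyber liability coverage $145,000 < $150,000 → not met
7. instrument calibration 675 days ago vs limit 730 → met
8. personnel competency assessment 153 days ago vs limit 120 → not met
9. condition 'performs genetic testing' holds; quality-management plan absent → not met
10. condition 'handles select agents' holds; CLIA certificate absent → not met
Not met: 1, 3, 4, 5, 6, 8, 9, 10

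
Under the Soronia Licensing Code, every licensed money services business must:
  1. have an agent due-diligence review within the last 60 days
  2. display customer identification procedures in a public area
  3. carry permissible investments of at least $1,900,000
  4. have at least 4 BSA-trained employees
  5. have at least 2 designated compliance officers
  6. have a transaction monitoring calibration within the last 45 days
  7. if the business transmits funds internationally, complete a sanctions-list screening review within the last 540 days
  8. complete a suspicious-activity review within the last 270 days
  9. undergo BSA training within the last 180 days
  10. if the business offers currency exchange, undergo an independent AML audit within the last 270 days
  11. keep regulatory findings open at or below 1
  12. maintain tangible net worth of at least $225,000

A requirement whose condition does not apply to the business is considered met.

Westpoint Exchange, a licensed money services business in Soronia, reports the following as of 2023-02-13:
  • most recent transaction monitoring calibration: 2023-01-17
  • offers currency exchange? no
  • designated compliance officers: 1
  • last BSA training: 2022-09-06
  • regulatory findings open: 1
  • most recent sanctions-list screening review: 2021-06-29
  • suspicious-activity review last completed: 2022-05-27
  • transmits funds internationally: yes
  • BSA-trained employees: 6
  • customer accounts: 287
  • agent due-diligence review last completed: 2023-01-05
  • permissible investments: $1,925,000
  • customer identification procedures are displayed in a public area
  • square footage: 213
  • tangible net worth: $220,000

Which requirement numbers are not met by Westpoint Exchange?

5, 7, 12

1. agent due-diligence review 39 days ago vs limit 60 → met
2. customer identification procedures present → met
3. permissible investments $1,925,000 ≥ $1,900,000 → met
4. BSA-trained employees 6 ≥ 4 → met
5. designated compliance officers 1 < 2 → not met
6. transaction monitoring calibration 27 days ago vs limit 45 → met
7. condition 'transmits funds internationally' holds; sanctions-list screening review 594 days ago vs limit 540 → not met
8. suspicious-activity review 262 days ago vs limit 270 → met
9. BSA training 160 days ago vs limit 180 → met
10. condition 'offers currency exchange' does not hold → requirement n/a → met
11. regulatory findings open 1 ≤ 1 → met
12. tangible net worth $220,000 < $225,000 → not met
Not met: 5, 7, 12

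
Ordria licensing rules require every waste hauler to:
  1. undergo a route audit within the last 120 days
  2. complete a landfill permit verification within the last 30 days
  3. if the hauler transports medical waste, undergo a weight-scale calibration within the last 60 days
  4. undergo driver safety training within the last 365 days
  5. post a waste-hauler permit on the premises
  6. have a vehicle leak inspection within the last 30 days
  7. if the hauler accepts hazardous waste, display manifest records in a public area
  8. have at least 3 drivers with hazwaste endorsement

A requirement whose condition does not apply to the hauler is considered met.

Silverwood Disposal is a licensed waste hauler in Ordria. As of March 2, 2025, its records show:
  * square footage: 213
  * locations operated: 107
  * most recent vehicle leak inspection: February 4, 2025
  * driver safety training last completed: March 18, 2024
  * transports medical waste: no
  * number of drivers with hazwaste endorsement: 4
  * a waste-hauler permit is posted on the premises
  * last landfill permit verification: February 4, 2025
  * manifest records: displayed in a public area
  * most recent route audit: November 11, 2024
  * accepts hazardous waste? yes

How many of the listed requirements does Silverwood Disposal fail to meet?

1. route audit 111 days ago vs limit 120 → met
2. landfill permit verification 26 days ago vs limit 30 → met
3. condition 'transports medical waste' does not hold → requirement n/a → met
4. driver safety training 349 days ago vs limit 365 → met
5. waste-hauler permit present → met
6. vehicle leak inspection 26 days ago vs limit 30 → met
7. condition 'accepts hazardous waste' holds; manifest records present → met
8. drivers with hazwaste endorsement 4 ≥ 3 → met
Not met: 0 of 8

0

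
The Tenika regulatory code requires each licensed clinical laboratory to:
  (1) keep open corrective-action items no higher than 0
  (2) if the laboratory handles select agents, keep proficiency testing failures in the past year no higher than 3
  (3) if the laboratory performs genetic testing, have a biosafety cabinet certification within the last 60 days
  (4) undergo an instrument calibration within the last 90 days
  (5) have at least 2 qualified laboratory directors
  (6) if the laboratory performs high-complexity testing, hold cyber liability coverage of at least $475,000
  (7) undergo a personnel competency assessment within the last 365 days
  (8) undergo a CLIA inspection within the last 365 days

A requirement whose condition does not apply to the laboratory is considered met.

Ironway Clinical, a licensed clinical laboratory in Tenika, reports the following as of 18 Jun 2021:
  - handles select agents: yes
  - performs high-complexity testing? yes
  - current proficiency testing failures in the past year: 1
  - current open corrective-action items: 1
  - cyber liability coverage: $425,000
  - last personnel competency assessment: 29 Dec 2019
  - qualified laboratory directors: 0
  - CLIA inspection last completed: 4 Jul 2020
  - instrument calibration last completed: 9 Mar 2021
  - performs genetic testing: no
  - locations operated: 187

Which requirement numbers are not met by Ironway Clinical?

1, 4, 5, 6, 7

1. open corrective-action items 1 > 0 → not met
2. condition 'handles select agents' holds; proficiency testing failures in the past year 1 ≤ 3 → met
3. condition 'performs genetic testing' does not hold → requirement n/a → met
4. instrument calibration 101 days ago vs limit 90 → not met
5. qualified laboratory directors 0 < 2 → not met
6. condition 'performs high-complexity testing' holds; cyber liability coverage $425,000 < $475,000 → not met
7. personnel competency assessment 537 days ago vs limit 365 → not met
8. CLIA inspection 349 days ago vs limit 365 → met
Not met: 1, 4, 5, 6, 7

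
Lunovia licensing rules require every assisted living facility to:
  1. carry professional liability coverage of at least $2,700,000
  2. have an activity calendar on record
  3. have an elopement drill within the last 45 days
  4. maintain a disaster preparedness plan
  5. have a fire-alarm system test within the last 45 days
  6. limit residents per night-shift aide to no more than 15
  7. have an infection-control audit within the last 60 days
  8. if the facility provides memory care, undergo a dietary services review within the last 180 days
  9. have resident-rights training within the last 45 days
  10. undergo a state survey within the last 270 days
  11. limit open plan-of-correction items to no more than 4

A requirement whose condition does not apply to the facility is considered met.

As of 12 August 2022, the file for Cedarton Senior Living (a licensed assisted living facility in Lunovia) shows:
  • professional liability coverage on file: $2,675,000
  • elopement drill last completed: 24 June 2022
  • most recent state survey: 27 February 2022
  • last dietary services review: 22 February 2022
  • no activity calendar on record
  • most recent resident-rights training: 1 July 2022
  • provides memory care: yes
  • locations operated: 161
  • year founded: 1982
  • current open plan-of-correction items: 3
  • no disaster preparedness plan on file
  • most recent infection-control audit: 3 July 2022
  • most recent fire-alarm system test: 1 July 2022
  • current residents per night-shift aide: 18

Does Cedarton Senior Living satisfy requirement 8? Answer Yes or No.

Yes

8. condition 'provides memory care' holds; dietary services review 171 days ago vs limit 180 → met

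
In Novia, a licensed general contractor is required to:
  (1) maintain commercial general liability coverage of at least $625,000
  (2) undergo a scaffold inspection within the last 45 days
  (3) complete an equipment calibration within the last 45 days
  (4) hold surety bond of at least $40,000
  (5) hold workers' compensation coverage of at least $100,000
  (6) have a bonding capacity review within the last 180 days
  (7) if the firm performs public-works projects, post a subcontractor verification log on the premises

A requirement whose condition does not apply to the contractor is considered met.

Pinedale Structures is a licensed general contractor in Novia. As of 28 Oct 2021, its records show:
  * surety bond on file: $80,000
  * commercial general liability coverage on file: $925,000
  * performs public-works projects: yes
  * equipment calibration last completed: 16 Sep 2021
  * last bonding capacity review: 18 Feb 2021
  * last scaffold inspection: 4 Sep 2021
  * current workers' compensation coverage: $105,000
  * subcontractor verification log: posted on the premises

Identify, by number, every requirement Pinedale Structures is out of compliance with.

2, 6

1. commercial general liability coverage $925,000 ≥ $625,000 → met
2. scaffold inspection 54 days ago vs limit 45 → not met
3. equipment calibration 42 days ago vs limit 45 → met
4. surety bond $80,000 ≥ $40,000 → met
5. workers' compensation coverage $105,000 ≥ $100,000 → met
6. bonding capacity review 252 days ago vs limit 180 → not met
7. condition 'performs public-works projects' holds; subcontractor verification log present → met
Not met: 2, 6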